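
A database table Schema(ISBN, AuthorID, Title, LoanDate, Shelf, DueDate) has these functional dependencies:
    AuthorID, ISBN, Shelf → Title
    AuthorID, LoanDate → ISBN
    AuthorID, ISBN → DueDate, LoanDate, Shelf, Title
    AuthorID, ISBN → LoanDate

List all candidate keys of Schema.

Attributes never on any right-hand side: {AuthorID} — every candidate key must contain it.
Closure of {AuthorID, ISBN} is {AuthorID, DueDate, ISBN, LoanDate, Shelf, Title}, the whole schema; {AuthorID, ISBN} is a candidate key.
Closure of {AuthorID, LoanDate} is {AuthorID, DueDate, ISBN, LoanDate, Shelf, Title}, the whole schema; {AuthorID, LoanDate} is a candidate key.
These are minimal and exhaustive — every other superkey contains one of them.

{AuthorID, ISBN}, {AuthorID, LoanDate}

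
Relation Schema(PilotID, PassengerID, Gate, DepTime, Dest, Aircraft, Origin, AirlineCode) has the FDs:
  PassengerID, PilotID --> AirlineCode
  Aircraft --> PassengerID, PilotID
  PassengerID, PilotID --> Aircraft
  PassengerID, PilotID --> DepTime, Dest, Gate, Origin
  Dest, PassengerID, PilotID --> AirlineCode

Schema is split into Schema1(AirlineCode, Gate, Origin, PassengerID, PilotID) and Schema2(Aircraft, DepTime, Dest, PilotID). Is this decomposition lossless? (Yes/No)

Common attributes: {PilotID}; their closure is {PilotID}.
Schema1 ⊄ {PilotID} and Schema2 ⊄ {PilotID}, so the split is lossy.

No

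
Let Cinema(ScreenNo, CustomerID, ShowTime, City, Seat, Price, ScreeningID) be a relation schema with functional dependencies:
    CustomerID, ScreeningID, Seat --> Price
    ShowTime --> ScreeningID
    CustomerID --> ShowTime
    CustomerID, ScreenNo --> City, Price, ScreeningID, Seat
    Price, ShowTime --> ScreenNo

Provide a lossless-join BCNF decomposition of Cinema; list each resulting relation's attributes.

{City, CustomerID, Price, ScreenNo, Seat}; {CustomerID, ShowTime}; {ScreeningID, ShowTime}

Candidate keys of the original relation: {CustomerID, Price}, {CustomerID, ScreenNo}, {CustomerID, Seat}.
{City, CustomerID, Price, ScreenNo, ScreeningID, Seat, ShowTime}: {ShowTime} determines {ScreeningID, ShowTime} here but is not a superkey — split on ShowTime --> ScreeningID, giving {ScreeningID, ShowTime} and {City, CustomerID, Price, ScreenNo, Seat, ShowTime}.
{ScreeningID, ShowTime}: every determinant is a superkey — BCNF.
{City, CustomerID, Price, ScreenNo, Seat, ShowTime}: {CustomerID} determines {CustomerID, ShowTime} here but is not a superkey — split on CustomerID --> ShowTime, giving {CustomerID, ShowTime} and {City, CustomerID, Price, ScreenNo, Seat}.
{CustomerID, ShowTime}: every determinant is a superkey — BCNF.
{City, CustomerID, Price, ScreenNo, Seat}: every determinant is a superkey — BCNF.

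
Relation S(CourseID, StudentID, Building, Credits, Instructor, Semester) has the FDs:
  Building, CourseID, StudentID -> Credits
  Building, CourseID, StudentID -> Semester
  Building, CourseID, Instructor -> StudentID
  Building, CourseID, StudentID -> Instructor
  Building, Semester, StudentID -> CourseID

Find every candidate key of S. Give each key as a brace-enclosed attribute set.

No FD produces {Building}, so it must be in every candidate key.
{Building, CourseID, Instructor} is a candidate key since {Building, CourseID, Instructor}⁺ = {Building, CourseID, Credits, Instructor, Semester, StudentID} covers every attribute.
{Building, CourseID, StudentID} is a candidate key since {Building, CourseID, StudentID}⁺ = {Building, CourseID, Credits, Instructor, Semester, StudentID} covers every attribute.
{Building, Semester, StudentID} is a candidate key since {Building, Semester, StudentID}⁺ = {Building, CourseID, Credits, Instructor, Semester, StudentID} covers every attribute.
These are minimal and exhaustive — every other superkey contains one of them.

{Building, CourseID, Instructor}, {Building, CourseID, StudentID}, {Building, Semester, StudentID}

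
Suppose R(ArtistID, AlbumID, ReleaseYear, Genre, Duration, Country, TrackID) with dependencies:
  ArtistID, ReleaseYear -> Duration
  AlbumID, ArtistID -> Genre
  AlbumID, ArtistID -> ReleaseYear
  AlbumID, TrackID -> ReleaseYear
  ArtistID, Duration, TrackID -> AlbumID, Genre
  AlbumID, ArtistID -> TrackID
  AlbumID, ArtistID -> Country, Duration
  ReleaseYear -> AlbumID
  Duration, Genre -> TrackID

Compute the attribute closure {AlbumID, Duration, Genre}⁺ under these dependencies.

{AlbumID, Duration, Genre, ReleaseYear, TrackID}

Start with {AlbumID, Duration, Genre}.
Duration, Genre -> TrackID applies; add {TrackID} → now {AlbumID, Duration, Genre, TrackID}.
AlbumID, TrackID -> ReleaseYear applies; add {ReleaseYear} → now {AlbumID, Duration, Genre, ReleaseYear, TrackID}.
No further FD applies.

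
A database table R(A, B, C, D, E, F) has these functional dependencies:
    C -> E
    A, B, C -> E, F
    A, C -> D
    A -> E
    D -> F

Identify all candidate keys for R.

{A, B, C} never appear on the right of any FD, so every key must include all of them.
{A, B, C} is a candidate key since {A, B, C}⁺ = {A, B, C, D, E, F} covers every attribute.
No other minimal set has full closure, so this is the only candidate key.

{A, B, C}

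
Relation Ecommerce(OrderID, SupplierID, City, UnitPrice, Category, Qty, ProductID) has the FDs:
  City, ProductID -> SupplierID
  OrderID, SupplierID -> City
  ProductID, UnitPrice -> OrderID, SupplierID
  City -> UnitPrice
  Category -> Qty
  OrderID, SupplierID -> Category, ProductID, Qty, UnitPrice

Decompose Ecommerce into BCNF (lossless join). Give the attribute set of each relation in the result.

{Category, City, OrderID, ProductID, SupplierID}; {Category, Qty}; {City, UnitPrice}

Candidate keys of the original relation: {City, ProductID}, {OrderID, SupplierID}, {ProductID, UnitPrice}.
In {Category, City, OrderID, ProductID, Qty, SupplierID, UnitPrice}, {City} is not a superkey ({City}⁺ restricted to this set is {City, UnitPrice}), so split on City -> UnitPrice into {City, UnitPrice} and {Category, City, OrderID, ProductID, Qty, SupplierID}.
{City, UnitPrice} is in BCNF.
In {Category, City, OrderID, ProductID, Qty, SupplierID}, {Category} is not a superkey ({Category}⁺ restricted to this set is {Category, Qty}), so split on Category -> Qty into {Category, Qty} and {Category, City, OrderID, ProductID, SupplierID}.
{Category, Qty} is in BCNF.
{Category, City, OrderID, ProductID, SupplierID} is in BCNF.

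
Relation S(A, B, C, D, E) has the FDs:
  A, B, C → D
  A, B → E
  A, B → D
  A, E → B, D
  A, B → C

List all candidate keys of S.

No FD produces {A}, so it must be in every candidate key.
Closure of {A, B} is {A, B, C, D, E}, the whole schema; {A, B} is a candidate key.
Closure of {A, E} is {A, B, C, D, E}, the whole schema; {A, E} is a candidate key.
No proper subset of any of these is a key, and no other minimal superkey exists.

{A, B}, {A, E}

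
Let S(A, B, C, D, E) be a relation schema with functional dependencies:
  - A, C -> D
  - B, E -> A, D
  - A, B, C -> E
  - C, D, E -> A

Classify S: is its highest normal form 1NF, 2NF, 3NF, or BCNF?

1NF

Candidate keys: {A, B, C}, {B, C, E}. Prime attributes: {A, B, C, E}.
A, C -> D breaks BCNF: {A, C}⁺ = {A, C, D}, so {A, C} is not a superkey.
Because {D} is non-prime and the left side of A, C -> D is not a superkey, the relation is not in 3NF.
The proper key subset {A, C} of {A, B, C} determines non-prime {D}, so the relation is not even in 2NF.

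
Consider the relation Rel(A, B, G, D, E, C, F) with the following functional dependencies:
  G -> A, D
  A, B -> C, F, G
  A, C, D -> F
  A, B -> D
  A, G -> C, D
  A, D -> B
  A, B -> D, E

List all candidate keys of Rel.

{A, B}, {A, D}, {G}

Closure of {G} is {A, B, C, D, E, F, G}, the whole schema; {G} is a candidate key.
Closure of {A, B} is {A, B, C, D, E, F, G}, the whole schema; {A, B} is a candidate key.
Closure of {A, D} is {A, B, C, D, E, F, G}, the whole schema; {A, D} is a candidate key.
Any other superkey properly contains one of these, so there are no further candidate keys.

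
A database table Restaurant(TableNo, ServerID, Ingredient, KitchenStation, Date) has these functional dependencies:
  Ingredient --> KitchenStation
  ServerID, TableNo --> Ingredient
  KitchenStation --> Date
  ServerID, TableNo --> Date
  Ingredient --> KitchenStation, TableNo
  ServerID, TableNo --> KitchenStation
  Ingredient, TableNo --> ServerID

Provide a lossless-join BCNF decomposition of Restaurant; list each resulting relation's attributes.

{Date, KitchenStation}; {Ingredient, KitchenStation, ServerID, TableNo}

Candidate keys of the original relation: {Ingredient}, {ServerID, TableNo}.
In {Date, Ingredient, KitchenStation, ServerID, TableNo}, {KitchenStation} is not a superkey ({KitchenStation}⁺ restricted to this set is {Date, KitchenStation}), so split on KitchenStation --> Date into {Date, KitchenStation} and {Ingredient, KitchenStation, ServerID, TableNo}.
{Date, KitchenStation}: every determinant is a superkey — BCNF.
{Ingredient, KitchenStation, ServerID, TableNo}: every determinant is a superkey — BCNF.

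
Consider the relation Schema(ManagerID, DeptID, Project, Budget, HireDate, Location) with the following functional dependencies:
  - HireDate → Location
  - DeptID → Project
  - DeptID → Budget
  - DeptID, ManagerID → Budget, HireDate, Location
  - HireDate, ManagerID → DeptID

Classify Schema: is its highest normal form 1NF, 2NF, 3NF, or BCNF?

Candidate keys: {DeptID, ManagerID}, {HireDate, ManagerID}. Prime attributes: {DeptID, HireDate, ManagerID}.
For HireDate → Location we have {HireDate}⁺ = {HireDate, Location}; {HireDate} is not a superkey, so BCNF fails.
HireDate → Location has non-prime {Location} on the right and a non-superkey on the left, so 3NF fails.
The proper key subset {DeptID} of {DeptID, ManagerID} determines non-prime {Budget, Project}, so the relation is not even in 2NF.

1NF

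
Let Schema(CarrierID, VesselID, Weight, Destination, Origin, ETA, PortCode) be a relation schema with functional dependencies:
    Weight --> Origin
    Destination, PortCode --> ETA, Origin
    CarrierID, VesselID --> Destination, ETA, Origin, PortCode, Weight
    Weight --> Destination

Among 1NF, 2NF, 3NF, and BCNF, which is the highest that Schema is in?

Candidate key: {CarrierID, VesselID}. Prime attributes: {CarrierID, VesselID}.
Weight --> Origin breaks BCNF: {Weight}⁺ = {Destination, Origin, Weight}, so {Weight} is not a superkey.
Weight --> Origin has non-prime {Origin} on the right and a non-superkey on the left, so 3NF fails.
No non-prime attribute depends on a proper subset of any candidate key, so 2NF holds.

2NF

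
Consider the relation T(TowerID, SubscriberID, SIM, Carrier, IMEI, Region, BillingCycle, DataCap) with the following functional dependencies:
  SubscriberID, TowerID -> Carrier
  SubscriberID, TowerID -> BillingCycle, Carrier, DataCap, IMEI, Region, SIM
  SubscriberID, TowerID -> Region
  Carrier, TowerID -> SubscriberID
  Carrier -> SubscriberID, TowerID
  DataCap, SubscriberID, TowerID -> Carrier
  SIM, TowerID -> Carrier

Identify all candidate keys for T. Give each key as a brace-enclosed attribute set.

{Carrier}, {SIM, TowerID}, {SubscriberID, TowerID}

Closure of {Carrier} is {BillingCycle, Carrier, DataCap, IMEI, Region, SIM, SubscriberID, TowerID}, the whole schema; {Carrier} is a candidate key.
Closure of {SIM, TowerID} is {BillingCycle, Carrier, DataCap, IMEI, Region, SIM, SubscriberID, TowerID}, the whole schema; {SIM, TowerID} is a candidate key.
Closure of {SubscriberID, TowerID} is {BillingCycle, Carrier, DataCap, IMEI, Region, SIM, SubscriberID, TowerID}, the whole schema; {SubscriberID, TowerID} is a candidate key.
No proper subset of any of these is a key, and no other minimal superkey exists.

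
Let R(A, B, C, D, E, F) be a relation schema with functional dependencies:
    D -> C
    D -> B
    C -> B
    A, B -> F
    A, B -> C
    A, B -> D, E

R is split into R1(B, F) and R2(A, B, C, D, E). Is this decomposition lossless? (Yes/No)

No

R1 ∩ R2 = {B}; its closure under F is {B}.
The closure covers neither R1 nor R2 entirely; the join is not lossless.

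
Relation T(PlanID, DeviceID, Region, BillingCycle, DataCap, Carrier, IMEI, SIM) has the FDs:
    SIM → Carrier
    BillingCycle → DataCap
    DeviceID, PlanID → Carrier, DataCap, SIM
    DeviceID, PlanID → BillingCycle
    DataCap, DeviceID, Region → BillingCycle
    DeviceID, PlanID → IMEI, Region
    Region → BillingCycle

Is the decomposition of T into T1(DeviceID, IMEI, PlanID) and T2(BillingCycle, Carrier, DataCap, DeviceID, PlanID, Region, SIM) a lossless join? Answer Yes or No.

Yes

Common attributes: {DeviceID, PlanID}; their closure is {BillingCycle, Carrier, DataCap, DeviceID, IMEI, PlanID, Region, SIM}.
This includes all of T1, so the common attributes are a superkey of T1 — the join is lossless.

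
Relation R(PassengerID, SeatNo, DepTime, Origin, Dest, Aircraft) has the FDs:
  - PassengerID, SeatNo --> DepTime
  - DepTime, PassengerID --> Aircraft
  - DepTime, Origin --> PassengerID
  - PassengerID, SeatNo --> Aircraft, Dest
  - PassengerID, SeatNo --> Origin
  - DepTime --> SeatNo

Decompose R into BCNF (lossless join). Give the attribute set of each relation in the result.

Candidate keys of the original relation: {DepTime, Origin}, {DepTime, PassengerID}, {PassengerID, SeatNo}.
{Aircraft, DepTime, Dest, Origin, PassengerID, SeatNo}: {DepTime} determines {DepTime, SeatNo} here but is not a superkey — split on DepTime --> SeatNo, giving {DepTime, SeatNo} and {Aircraft, DepTime, Dest, Origin, PassengerID}.
{DepTime, SeatNo} has no BCNF violation.
{Aircraft, DepTime, Dest, Origin, PassengerID} has no BCNF violation.

{Aircraft, DepTime, Dest, Origin, PassengerID}; {DepTime, SeatNo}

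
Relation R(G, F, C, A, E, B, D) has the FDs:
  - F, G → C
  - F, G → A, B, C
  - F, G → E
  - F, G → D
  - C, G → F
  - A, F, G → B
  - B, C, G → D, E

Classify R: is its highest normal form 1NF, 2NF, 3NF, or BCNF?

BCNF

Candidate keys: {C, G}, {F, G}. Prime attributes: {C, F, G}.
Each dependency's left side is a superkey — BCNF holds.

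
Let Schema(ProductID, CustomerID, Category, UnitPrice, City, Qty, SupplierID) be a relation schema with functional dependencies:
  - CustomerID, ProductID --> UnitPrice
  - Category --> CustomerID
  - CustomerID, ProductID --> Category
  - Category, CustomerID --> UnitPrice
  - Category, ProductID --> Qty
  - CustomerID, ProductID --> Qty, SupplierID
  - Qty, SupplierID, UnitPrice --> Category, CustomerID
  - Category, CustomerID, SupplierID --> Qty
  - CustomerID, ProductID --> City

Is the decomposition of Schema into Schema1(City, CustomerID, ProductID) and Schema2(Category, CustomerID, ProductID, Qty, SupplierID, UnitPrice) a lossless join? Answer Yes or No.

Yes

Common attributes: {CustomerID, ProductID}; their closure is {Category, City, CustomerID, ProductID, Qty, SupplierID, UnitPrice}.
Schema1 is contained in that closure, so Schema1 ∩ Schema2 --> Schema1 holds and the join is lossless.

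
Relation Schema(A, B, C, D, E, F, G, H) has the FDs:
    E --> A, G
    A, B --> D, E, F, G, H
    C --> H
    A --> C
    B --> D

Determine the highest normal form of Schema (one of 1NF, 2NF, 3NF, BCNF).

1NF

Candidate keys: {A, B}, {B, E}. Prime attributes: {A, B, E}.
E --> A, G: {E}⁺ = {A, C, E, G, H}, which is not all of the attributes, so the left side is not a superkey — BCNF is violated.
E --> A, G determines the non-prime attribute {G} from a non-superkey — 3NF is violated.
{A} is a proper subset of the key {A, B}, and {A}⁺ contains the non-prime attributes {C, H} — a partial dependency, so 2NF is violated.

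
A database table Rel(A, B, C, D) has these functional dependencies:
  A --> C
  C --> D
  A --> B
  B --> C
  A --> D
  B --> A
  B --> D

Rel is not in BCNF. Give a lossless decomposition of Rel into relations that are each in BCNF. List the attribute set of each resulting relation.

Candidate keys of the original relation: {A}, {B}.
In {A, B, C, D}, {C} is not a superkey ({C}⁺ restricted to this set is {C, D}), so split on C --> D into {C, D} and {A, B, C}.
{C, D} has no BCNF violation.
{A, B, C} has no BCNF violation.

{A, B, C}; {C, D}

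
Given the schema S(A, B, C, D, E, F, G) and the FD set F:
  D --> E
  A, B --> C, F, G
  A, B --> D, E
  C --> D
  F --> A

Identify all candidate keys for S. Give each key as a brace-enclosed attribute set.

{A, B}, {B, F}

{B} never appears on the right of any FD, so every key must include it.
Closure of {A, B} is {A, B, C, D, E, F, G}, the whole schema; {A, B} is a candidate key.
Closure of {B, F} is {A, B, C, D, E, F, G}, the whole schema; {B, F} is a candidate key.
Any other superkey properly contains one of these, so there are no further candidate keys.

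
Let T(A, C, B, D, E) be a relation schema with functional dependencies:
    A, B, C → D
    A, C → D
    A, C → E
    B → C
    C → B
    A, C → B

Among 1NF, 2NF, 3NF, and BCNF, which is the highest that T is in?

Candidate keys: {A, B}, {A, C}. Prime attributes: {A, B, C}.
B → C: {B}⁺ = {B, C}, which is not all of the attributes, so the left side is not a superkey — BCNF is violated.
Its right-hand attributes {C} are all prime, as are those of every other non-superkey FD — the relation is in 3NF.

3NF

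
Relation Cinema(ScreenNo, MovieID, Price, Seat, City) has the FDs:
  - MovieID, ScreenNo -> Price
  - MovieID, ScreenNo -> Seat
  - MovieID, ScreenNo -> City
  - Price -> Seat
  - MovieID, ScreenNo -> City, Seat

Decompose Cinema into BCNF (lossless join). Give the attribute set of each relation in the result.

{City, MovieID, Price, ScreenNo}; {Price, Seat}

Candidate key of the original relation: {MovieID, ScreenNo}.
{City, MovieID, Price, ScreenNo, Seat}: {Price} determines {Price, Seat} here but is not a superkey — split on Price -> Seat, giving {Price, Seat} and {City, MovieID, Price, ScreenNo}.
{Price, Seat}: every determinant is a superkey — BCNF.
{City, MovieID, Price, ScreenNo}: every determinant is a superkey — BCNF.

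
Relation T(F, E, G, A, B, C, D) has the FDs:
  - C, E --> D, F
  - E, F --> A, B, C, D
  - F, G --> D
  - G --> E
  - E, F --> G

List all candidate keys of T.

{C, E}⁺ = {A, B, C, D, E, F, G}, which is every attribute, so {C, E} is a candidate key.
{C, G}⁺ = {A, B, C, D, E, F, G}, which is every attribute, so {C, G} is a candidate key.
{E, F}⁺ = {A, B, C, D, E, F, G}, which is every attribute, so {E, F} is a candidate key.
{F, G}⁺ = {A, B, C, D, E, F, G}, which is every attribute, so {F, G} is a candidate key.
No proper subset of any of these is a key, and no other minimal superkey exists.

{C, E}, {C, G}, {E, F}, {F, G}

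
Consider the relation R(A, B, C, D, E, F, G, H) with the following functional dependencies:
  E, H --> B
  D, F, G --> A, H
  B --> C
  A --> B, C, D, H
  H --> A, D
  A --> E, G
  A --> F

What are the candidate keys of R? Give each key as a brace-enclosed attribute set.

{A}, {D, F, G}, {H}

{A} is a candidate key since {A}⁺ = {A, B, C, D, E, F, G, H} covers every attribute.
{H} is a candidate key since {H}⁺ = {A, B, C, D, E, F, G, H} covers every attribute.
{D, F, G} is a candidate key since {D, F, G}⁺ = {A, B, C, D, E, F, G, H} covers every attribute.
No proper subset of any of these is a key, and no other minimal superkey exists.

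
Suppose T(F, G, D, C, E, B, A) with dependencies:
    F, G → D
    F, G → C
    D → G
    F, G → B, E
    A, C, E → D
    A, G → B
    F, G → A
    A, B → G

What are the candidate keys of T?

Attributes never on any right-hand side: {F} — every candidate key must contain it.
{D, F} is a candidate key since {D, F}⁺ = {A, B, C, D, E, F, G} covers every attribute.
{F, G} is a candidate key since {F, G}⁺ = {A, B, C, D, E, F, G} covers every attribute.
{A, B, F} is a candidate key since {A, B, F}⁺ = {A, B, C, D, E, F, G} covers every attribute.
{A, C, E, F} is a candidate key since {A, C, E, F}⁺ = {A, B, C, D, E, F, G} covers every attribute.
These are minimal and exhaustive — every other superkey contains one of them.

{A, B, F}, {A, C, E, F}, {D, F}, {F, G}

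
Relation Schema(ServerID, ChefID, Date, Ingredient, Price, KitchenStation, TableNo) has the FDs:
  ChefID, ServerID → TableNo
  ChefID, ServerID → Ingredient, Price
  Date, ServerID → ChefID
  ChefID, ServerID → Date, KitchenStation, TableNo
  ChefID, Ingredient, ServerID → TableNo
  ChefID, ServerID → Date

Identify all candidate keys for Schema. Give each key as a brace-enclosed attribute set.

{ServerID} never appears on the right of any FD, so every key must include it.
{ChefID, ServerID}⁺ = {ChefID, Date, Ingredient, KitchenStation, Price, ServerID, TableNo} — all of the relation — so {ChefID, ServerID} is a candidate key.
{Date, ServerID}⁺ = {ChefID, Date, Ingredient, KitchenStation, Price, ServerID, TableNo} — all of the relation — so {Date, ServerID} is a candidate key.
No proper subset of any of these is a key, and no other minimal superkey exists.

{ChefID, ServerID}, {Date, ServerID}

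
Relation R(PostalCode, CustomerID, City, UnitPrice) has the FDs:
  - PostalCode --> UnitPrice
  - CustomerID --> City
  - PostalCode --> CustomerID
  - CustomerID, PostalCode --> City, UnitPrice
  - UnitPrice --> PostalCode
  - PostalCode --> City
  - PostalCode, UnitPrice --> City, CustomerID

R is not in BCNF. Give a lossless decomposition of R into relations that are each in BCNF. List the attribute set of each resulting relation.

{City, CustomerID}; {CustomerID, PostalCode, UnitPrice}

Candidate keys of the original relation: {PostalCode}, {UnitPrice}.
{City, CustomerID, PostalCode, UnitPrice}: {CustomerID} determines {City, CustomerID} here but is not a superkey — split on CustomerID --> City, giving {City, CustomerID} and {CustomerID, PostalCode, UnitPrice}.
{City, CustomerID}: every determinant is a superkey — BCNF.
{CustomerID, PostalCode, UnitPrice}: every determinant is a superkey — BCNF.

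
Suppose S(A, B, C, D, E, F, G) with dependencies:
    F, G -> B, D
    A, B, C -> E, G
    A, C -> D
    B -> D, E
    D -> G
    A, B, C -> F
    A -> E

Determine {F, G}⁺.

Start with {F, G}.
F, G -> B, D applies; add {B, D} → now {B, D, F, G}.
B -> D, E applies; add {E} → now {B, D, E, F, G}.
No further FD applies.

{B, D, E, F, G}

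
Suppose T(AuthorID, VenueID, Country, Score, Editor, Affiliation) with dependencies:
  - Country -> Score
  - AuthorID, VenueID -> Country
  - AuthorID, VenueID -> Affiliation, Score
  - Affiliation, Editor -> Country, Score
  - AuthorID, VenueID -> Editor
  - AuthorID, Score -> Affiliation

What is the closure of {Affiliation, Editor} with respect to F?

Start with {Affiliation, Editor}.
Affiliation, Editor -> Country, Score applies; add {Country, Score} → now {Affiliation, Country, Editor, Score}.
No further FD applies.

{Affiliation, Country, Editor, Score}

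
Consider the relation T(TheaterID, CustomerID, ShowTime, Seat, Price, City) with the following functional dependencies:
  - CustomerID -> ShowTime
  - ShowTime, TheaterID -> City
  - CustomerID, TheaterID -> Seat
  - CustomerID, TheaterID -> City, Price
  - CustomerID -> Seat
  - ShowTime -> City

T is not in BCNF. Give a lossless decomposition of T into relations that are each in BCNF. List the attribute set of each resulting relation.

Candidate key of the original relation: {CustomerID, TheaterID}.
{City, CustomerID, Price, Seat, ShowTime, TheaterID}: {CustomerID} determines {City, CustomerID, Seat, ShowTime} here but is not a superkey — split on CustomerID -> City, Seat, ShowTime, giving {City, CustomerID, Seat, ShowTime} and {CustomerID, Price, TheaterID}.
{City, CustomerID, Seat, ShowTime}: {ShowTime} determines {City, ShowTime} here but is not a superkey — split on ShowTime -> City, giving {City, ShowTime} and {CustomerID, Seat, ShowTime}.
{City, ShowTime}: every determinant is a superkey — BCNF.
{CustomerID, Seat, ShowTime}: every determinant is a superkey — BCNF.
{CustomerID, Price, TheaterID}: every determinant is a superkey — BCNF.

{City, ShowTime}; {CustomerID, Price, TheaterID}; {CustomerID, Seat, ShowTime}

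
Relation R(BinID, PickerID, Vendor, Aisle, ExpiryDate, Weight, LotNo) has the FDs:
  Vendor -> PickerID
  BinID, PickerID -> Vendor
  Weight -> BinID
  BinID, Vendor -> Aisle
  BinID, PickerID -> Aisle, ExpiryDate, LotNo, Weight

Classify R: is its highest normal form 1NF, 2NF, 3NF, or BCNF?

3NF

Candidate keys: {BinID, PickerID}, {BinID, Vendor}, {PickerID, Weight}, {Vendor, Weight}. Prime attributes: {BinID, PickerID, Vendor, Weight}.
Vendor -> PickerID: {Vendor}⁺ = {PickerID, Vendor}, which is not all of the attributes, so the left side is not a superkey — BCNF is violated.
But every attribute on its right side ({PickerID}) is prime, and the same holds for every other non-superkey FD, so 3NF still holds.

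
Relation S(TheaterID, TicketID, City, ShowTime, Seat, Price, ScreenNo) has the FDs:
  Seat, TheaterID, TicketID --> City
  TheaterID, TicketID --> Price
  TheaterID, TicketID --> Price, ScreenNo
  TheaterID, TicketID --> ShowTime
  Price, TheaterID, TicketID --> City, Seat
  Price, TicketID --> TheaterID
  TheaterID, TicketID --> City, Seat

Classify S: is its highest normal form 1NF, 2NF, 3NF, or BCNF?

BCNF

Candidate keys: {Price, TicketID}, {TheaterID, TicketID}. Prime attributes: {Price, TheaterID, TicketID}.
The left-hand side of every FD is a superkey, so BCNF is satisfied.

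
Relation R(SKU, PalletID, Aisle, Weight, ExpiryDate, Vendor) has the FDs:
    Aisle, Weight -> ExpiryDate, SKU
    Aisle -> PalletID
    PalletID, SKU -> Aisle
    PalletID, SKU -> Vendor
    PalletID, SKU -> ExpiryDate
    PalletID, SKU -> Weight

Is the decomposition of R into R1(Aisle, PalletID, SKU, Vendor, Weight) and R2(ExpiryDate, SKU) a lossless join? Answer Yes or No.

No

Common attributes: {SKU}; their closure is {SKU}.
Neither R1 nor R2 is contained in that closure, so the decomposition is lossy.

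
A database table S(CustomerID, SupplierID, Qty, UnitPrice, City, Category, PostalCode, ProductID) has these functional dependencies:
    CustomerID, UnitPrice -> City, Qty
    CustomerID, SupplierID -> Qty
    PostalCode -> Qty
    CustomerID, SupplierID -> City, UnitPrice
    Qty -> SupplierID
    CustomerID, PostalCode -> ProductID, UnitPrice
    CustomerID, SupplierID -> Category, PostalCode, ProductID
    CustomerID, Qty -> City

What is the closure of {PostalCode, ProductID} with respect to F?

{PostalCode, ProductID, Qty, SupplierID}

Start with {PostalCode, ProductID}.
PostalCode -> Qty applies; add {Qty} → now {PostalCode, ProductID, Qty}.
Qty -> SupplierID applies; add {SupplierID} → now {PostalCode, ProductID, Qty, SupplierID}.
No further FD applies.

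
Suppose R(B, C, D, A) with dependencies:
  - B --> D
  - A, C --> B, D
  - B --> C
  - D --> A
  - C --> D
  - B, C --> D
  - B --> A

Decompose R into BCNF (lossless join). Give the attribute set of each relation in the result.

Candidate keys of the original relation: {B}, {C}.
{A, B, C, D}: {D} determines {A, D} here but is not a superkey — split on D --> A, giving {A, D} and {B, C, D}.
{A, D} has no BCNF violation.
{B, C, D} has no BCNF violation.

{A, D}; {B, C, D}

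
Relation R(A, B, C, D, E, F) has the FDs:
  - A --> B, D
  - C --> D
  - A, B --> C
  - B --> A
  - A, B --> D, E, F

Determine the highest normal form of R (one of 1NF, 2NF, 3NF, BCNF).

Candidate keys: {A}, {B}. Prime attributes: {A, B}.
C --> D: {C}⁺ = {C, D}, which is not all of the attributes, so the left side is not a superkey — BCNF is violated.
C --> D has non-prime {D} on the right and a non-superkey on the left, so 3NF fails.
Every candidate key is a single attribute, so no partial dependency is possible; 2NF holds.

2NF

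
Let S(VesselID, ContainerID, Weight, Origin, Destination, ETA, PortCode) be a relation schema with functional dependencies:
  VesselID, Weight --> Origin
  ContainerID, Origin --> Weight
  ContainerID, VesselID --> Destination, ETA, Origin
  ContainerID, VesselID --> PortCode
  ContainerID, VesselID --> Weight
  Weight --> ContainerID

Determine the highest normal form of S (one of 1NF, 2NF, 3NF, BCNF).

Candidate keys: {ContainerID, VesselID}, {VesselID, Weight}. Prime attributes: {ContainerID, VesselID, Weight}.
ContainerID, Origin --> Weight breaks BCNF: {ContainerID, Origin}⁺ = {ContainerID, Origin, Weight}, so {ContainerID, Origin} is not a superkey.
Its right-hand attributes {Weight} are all prime, as are those of every other non-superkey FD — the relation is in 3NF.

3NF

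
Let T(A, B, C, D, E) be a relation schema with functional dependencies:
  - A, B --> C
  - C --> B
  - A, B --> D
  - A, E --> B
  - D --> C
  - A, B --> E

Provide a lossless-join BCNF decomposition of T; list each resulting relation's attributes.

Candidate keys of the original relation: {A, B}, {A, C}, {A, D}, {A, E}.
Within {A, B, C, D, E}: {C}⁺ ∩ {A, B, C, D, E} = {B, C}, not the whole set, so C --> B violates BCNF; decompose into {B, C} and {A, C, D, E}.
{B, C} has no BCNF violation.
Within {A, C, D, E}: {D}⁺ ∩ {A, C, D, E} = {C, D}, not the whole set, so D --> C violates BCNF; decompose into {C, D} and {A, D, E}.
{C, D} has no BCNF violation.
{A, D, E} has no BCNF violation.

{A, D, E}; {B, C}; {C, D}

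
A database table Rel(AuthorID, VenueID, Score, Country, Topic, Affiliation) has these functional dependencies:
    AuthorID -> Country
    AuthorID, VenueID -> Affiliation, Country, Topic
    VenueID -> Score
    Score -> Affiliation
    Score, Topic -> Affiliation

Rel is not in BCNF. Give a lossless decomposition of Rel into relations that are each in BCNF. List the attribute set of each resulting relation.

Candidate key of the original relation: {AuthorID, VenueID}.
Within {Affiliation, AuthorID, Country, Score, Topic, VenueID}: {AuthorID}⁺ ∩ {Affiliation, AuthorID, Country, Score, Topic, VenueID} = {AuthorID, Country}, not the whole set, so AuthorID -> Country violates BCNF; decompose into {AuthorID, Country} and {Affiliation, AuthorID, Score, Topic, VenueID}.
{AuthorID, Country} has no BCNF violation.
Within {Affiliation, AuthorID, Score, Topic, VenueID}: {VenueID}⁺ ∩ {Affiliation, AuthorID, Score, Topic, VenueID} = {Affiliation, Score, VenueID}, not the whole set, so VenueID -> Affiliation, Score violates BCNF; decompose into {Affiliation, Score, VenueID} and {AuthorID, Topic, VenueID}.
Within {Affiliation, Score, VenueID}: {Score}⁺ ∩ {Affiliation, Score, VenueID} = {Affiliation, Score}, not the whole set, so Score -> Affiliation violates BCNF; decompose into {Affiliation, Score} and {Score, VenueID}.
{Affiliation, Score} has no BCNF violation.
{Score, VenueID} has no BCNF violation.
{AuthorID, Topic, VenueID} has no BCNF violation.

{Affiliation, Score}; {AuthorID, Country}; {AuthorID, Topic, VenueID}; {Score, VenueID}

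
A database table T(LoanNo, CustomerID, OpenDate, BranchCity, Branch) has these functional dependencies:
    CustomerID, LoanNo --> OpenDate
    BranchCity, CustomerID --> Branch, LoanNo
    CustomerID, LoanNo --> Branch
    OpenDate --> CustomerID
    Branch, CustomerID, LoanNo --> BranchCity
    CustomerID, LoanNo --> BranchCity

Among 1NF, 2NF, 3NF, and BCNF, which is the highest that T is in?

3NF

Candidate keys: {BranchCity, CustomerID}, {BranchCity, OpenDate}, {CustomerID, LoanNo}, {LoanNo, OpenDate}. Prime attributes: {BranchCity, CustomerID, LoanNo, OpenDate}.
For OpenDate --> CustomerID we have {OpenDate}⁺ = {CustomerID, OpenDate}; {OpenDate} is not a superkey, so BCNF fails.
Its right-hand attributes {CustomerID} are all prime, as are those of every other non-superkey FD — the relation is in 3NF.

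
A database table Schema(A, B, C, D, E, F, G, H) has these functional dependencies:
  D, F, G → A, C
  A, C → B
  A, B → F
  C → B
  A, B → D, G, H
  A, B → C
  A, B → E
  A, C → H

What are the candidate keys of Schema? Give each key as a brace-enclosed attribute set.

{A, B}⁺ = {A, B, C, D, E, F, G, H} — all of the relation — so {A, B} is a candidate key.
{A, C}⁺ = {A, B, C, D, E, F, G, H} — all of the relation — so {A, C} is a candidate key.
{D, F, G}⁺ = {A, B, C, D, E, F, G, H} — all of the relation — so {D, F, G} is a candidate key.
No proper subset of any of these is a key, and no other minimal superkey exists.

{A, B}, {A, C}, {D, F, G}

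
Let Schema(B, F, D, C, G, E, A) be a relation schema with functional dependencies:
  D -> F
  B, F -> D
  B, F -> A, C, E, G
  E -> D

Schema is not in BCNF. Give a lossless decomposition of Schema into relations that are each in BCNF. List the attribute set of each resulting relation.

Candidate keys of the original relation: {B, D}, {B, E}, {B, F}.
Within {A, B, C, D, E, F, G}: {D}⁺ ∩ {A, B, C, D, E, F, G} = {D, F}, not the whole set, so D -> F violates BCNF; decompose into {D, F} and {A, B, C, D, E, G}.
{D, F} is in BCNF.
Within {A, B, C, D, E, G}: {E}⁺ ∩ {A, B, C, D, E, G} = {D, E}, not the whole set, so E -> D violates BCNF; decompose into {D, E} and {A, B, C, E, G}.
{D, E} is in BCNF.
{A, B, C, E, G} is in BCNF.

{A, B, C, E, G}; {D, E}; {D, F}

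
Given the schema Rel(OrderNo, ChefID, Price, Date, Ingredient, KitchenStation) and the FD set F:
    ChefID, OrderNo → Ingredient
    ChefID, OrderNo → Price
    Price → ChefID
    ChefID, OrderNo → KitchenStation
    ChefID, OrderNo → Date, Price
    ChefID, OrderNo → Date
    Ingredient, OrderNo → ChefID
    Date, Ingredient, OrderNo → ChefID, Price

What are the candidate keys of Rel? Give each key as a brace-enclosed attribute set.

{OrderNo} never appears on the right of any FD, so every key must include it.
Closure of {ChefID, OrderNo} is {ChefID, Date, Ingredient, KitchenStation, OrderNo, Price}, the whole schema; {ChefID, OrderNo} is a candidate key.
Closure of {Ingredient, OrderNo} is {ChefID, Date, Ingredient, KitchenStation, OrderNo, Price}, the whole schema; {Ingredient, OrderNo} is a candidate key.
Closure of {OrderNo, Price} is {ChefID, Date, Ingredient, KitchenStation, OrderNo, Price}, the whole schema; {OrderNo, Price} is a candidate key.
No proper subset of any of these is a key, and no other minimal superkey exists.

{ChefID, OrderNo}, {Ingredient, OrderNo}, {OrderNo, Price}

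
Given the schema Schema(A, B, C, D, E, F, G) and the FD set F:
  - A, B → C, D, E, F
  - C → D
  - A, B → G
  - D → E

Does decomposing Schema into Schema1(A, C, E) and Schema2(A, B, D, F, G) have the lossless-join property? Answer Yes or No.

The shared attributes are {A} and {A}⁺ = {A}.
The closure covers neither Schema1 nor Schema2 entirely; the join is not lossless.

No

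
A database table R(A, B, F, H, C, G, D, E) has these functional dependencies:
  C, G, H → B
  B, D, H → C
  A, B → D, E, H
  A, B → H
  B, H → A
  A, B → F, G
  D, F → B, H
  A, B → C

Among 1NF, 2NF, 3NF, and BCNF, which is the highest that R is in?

BCNF

Candidate keys: {A, B}, {B, H}, {C, G, H}, {D, F}. Prime attributes: {A, B, C, D, F, G, H}.
Each dependency's left side is a superkey — BCNF holds.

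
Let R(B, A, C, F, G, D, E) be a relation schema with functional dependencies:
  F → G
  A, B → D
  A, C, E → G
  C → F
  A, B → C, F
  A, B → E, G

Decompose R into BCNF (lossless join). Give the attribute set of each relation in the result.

Candidate key of the original relation: {A, B}.
In {A, B, C, D, E, F, G}, {F} is not a superkey ({F}⁺ restricted to this set is {F, G}), so split on F → G into {F, G} and {A, B, C, D, E, F}.
{F, G} is in BCNF.
In {A, B, C, D, E, F}, {A, C, E} is not a superkey ({A, C, E}⁺ restricted to this set is {A, C, E, F}), so split on A, C, E → F into {A, C, E, F} and {A, B, C, D, E}.
In {A, C, E, F}, {C} is not a superkey ({C}⁺ restricted to this set is {C, F}), so split on C → F into {C, F} and {A, C, E}.
{C, F} is in BCNF.
{A, C, E} is in BCNF.
{A, B, C, D, E} is in BCNF.

{A, B, C, D, E}; {C, F}; {F, G}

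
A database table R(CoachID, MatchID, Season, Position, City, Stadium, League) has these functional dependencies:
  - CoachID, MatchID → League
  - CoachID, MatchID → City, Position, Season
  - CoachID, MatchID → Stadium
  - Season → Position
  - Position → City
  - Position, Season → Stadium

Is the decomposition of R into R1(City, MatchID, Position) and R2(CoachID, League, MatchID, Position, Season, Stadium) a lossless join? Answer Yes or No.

Yes

R1 ∩ R2 = {MatchID, Position}; its closure under F is {City, MatchID, Position}.
Since R1 ⊆ {City, MatchID, Position}, the intersection is a superkey of R1; the decomposition is lossless.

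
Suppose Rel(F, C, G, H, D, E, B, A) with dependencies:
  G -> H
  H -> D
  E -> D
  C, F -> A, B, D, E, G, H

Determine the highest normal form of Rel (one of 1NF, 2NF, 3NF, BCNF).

2NF

Candidate key: {C, F}. Prime attributes: {C, F}.
G -> H breaks BCNF: {G}⁺ = {D, G, H}, so {G} is not a superkey.
Because {H} is non-prime and the left side of G -> H is not a superkey, the relation is not in 3NF.
No non-prime attribute depends on a proper subset of any candidate key, so 2NF holds.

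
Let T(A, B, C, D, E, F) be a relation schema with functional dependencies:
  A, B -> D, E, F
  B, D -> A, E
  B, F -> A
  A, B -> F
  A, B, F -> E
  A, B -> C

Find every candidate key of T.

Attributes never on any right-hand side: {B} — every candidate key must contain it.
{A, B}⁺ = {A, B, C, D, E, F} — all of the relation — so {A, B} is a candidate key.
{B, D}⁺ = {A, B, C, D, E, F} — all of the relation — so {B, D} is a candidate key.
{B, F}⁺ = {A, B, C, D, E, F} — all of the relation — so {B, F} is a candidate key.
No proper subset of any of these is a key, and no other minimal superkey exists.

{A, B}, {B, D}, {B, F}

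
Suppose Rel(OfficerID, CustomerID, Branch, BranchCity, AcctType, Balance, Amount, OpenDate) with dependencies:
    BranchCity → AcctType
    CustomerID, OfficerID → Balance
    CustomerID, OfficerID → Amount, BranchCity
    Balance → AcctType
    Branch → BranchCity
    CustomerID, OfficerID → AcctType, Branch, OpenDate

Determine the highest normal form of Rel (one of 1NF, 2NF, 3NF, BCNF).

2NF

Candidate key: {CustomerID, OfficerID}. Prime attributes: {CustomerID, OfficerID}.
BranchCity → AcctType breaks BCNF: {BranchCity}⁺ = {AcctType, BranchCity}, so {BranchCity} is not a superkey.
BranchCity → AcctType has non-prime {AcctType} on the right and a non-superkey on the left, so 3NF fails.
No proper subset of a key has a non-prime attribute in its closure, so there is no partial dependency; 2NF holds.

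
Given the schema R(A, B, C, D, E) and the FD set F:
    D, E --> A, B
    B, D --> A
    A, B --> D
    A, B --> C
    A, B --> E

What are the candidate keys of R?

{A, B} is a candidate key since {A, B}⁺ = {A, B, C, D, E} covers every attribute.
{B, D} is a candidate key since {B, D}⁺ = {A, B, C, D, E} covers every attribute.
{D, E} is a candidate key since {D, E}⁺ = {A, B, C, D, E} covers every attribute.
These are minimal and exhaustive — every other superkey contains one of them.

{A, B}, {B, D}, {D, E}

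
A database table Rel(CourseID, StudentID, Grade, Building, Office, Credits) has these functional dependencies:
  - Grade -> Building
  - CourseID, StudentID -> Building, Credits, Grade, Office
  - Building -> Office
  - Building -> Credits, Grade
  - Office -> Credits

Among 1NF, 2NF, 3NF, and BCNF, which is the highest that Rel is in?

2NF

Candidate key: {CourseID, StudentID}. Prime attributes: {CourseID, StudentID}.
Grade -> Building breaks BCNF: {Grade}⁺ = {Building, Credits, Grade, Office}, so {Grade} is not a superkey.
Grade -> Building determines the non-prime attribute {Building} from a non-superkey — 3NF is violated.
Checking every proper subset of each key, none determines a non-prime attribute — 2NF is satisfied.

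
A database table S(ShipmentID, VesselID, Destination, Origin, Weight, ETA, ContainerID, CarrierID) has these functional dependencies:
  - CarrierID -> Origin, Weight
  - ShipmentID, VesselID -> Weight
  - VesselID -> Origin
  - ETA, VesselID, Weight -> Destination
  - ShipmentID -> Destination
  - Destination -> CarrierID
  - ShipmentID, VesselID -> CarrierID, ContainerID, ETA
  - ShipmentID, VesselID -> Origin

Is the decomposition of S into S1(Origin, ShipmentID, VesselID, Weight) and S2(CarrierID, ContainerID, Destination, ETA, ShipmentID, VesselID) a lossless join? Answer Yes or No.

Common attributes: {ShipmentID, VesselID}; their closure is {CarrierID, ContainerID, Destination, ETA, Origin, ShipmentID, VesselID, Weight}.
S1 is contained in that closure, so S1 ∩ S2 -> S1 holds and the join is lossless.

Yes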